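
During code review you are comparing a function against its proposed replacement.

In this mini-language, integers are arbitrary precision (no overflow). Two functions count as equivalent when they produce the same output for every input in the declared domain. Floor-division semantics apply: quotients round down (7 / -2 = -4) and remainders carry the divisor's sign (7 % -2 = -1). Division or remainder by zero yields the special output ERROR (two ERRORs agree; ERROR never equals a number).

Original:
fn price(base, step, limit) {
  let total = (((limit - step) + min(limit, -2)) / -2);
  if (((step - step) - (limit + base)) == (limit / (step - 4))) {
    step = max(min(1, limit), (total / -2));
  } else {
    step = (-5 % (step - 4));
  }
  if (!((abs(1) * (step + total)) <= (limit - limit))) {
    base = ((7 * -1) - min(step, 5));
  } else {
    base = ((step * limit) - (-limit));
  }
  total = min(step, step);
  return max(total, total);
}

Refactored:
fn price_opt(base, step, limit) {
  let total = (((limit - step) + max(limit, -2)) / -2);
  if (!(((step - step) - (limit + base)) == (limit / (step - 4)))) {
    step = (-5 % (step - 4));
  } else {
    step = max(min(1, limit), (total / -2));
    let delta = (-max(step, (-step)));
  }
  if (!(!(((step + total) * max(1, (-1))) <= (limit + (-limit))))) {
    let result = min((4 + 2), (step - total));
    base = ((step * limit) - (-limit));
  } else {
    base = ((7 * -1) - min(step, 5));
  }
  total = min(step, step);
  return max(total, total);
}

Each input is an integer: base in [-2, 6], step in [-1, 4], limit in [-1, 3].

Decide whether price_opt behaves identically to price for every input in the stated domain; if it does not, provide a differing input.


At base=-2, step=-1, limit=3: price gives 1, price_opt gives 2.
verdict: not equivalent; witness: base=-2, step=-1, limit=3


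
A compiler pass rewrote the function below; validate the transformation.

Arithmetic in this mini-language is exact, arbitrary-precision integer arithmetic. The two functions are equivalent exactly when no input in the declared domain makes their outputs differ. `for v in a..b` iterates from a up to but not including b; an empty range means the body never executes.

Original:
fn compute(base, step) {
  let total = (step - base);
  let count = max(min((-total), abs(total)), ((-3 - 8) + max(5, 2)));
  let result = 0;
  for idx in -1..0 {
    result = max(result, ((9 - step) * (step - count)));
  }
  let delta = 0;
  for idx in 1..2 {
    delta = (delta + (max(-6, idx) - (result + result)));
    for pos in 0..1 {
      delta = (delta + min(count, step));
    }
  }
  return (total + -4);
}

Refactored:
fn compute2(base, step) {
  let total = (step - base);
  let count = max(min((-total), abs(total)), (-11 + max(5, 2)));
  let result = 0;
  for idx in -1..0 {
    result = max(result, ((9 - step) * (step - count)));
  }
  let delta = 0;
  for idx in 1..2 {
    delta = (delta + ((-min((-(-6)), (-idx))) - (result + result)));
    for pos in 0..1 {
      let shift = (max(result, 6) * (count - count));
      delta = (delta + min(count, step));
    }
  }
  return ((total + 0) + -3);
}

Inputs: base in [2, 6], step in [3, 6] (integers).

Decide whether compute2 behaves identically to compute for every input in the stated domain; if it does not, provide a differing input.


base=2, step=3 yields -3 from compute but -2 from compute2.
verdict: not equivalent; witness: base=2, step=3


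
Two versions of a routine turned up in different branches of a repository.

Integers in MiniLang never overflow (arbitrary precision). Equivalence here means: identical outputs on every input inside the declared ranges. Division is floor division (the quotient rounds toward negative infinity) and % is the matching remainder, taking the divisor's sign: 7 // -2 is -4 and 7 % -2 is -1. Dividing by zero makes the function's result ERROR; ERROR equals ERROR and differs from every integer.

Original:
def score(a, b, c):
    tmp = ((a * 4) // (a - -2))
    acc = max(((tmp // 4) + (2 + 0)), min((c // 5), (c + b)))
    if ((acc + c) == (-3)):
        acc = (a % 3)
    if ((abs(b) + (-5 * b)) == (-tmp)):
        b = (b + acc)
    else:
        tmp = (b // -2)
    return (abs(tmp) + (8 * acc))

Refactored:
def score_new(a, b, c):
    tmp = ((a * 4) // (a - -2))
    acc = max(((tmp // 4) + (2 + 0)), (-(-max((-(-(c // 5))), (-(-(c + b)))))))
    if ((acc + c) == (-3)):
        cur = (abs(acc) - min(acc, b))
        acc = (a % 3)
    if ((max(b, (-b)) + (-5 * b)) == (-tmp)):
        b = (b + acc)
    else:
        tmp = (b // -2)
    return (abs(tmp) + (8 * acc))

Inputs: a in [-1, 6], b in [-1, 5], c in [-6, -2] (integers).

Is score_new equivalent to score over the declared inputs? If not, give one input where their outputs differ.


Not equivalent: a=-1, b=4, c=-2 separates them (10 vs 18).
score: tmp becomes -4; next acc becomes 1; next ((acc + c) == (-3)) evaluates to false; next ((abs(b) + (-5 * b)) == (-tmp)) evaluates to false; next tmp becomes -2; next final value 10
score_new: tmp becomes -4; next acc becomes 2; next ((acc + c) == (-3)) evaluates to false; next ((max(b, (-b)) + (-5 * b)) == (-tmp)) evaluates to false; next tmp becomes -2; next final value 18
verdict: not equivalent; witness: a=-1, b=4, c=-2


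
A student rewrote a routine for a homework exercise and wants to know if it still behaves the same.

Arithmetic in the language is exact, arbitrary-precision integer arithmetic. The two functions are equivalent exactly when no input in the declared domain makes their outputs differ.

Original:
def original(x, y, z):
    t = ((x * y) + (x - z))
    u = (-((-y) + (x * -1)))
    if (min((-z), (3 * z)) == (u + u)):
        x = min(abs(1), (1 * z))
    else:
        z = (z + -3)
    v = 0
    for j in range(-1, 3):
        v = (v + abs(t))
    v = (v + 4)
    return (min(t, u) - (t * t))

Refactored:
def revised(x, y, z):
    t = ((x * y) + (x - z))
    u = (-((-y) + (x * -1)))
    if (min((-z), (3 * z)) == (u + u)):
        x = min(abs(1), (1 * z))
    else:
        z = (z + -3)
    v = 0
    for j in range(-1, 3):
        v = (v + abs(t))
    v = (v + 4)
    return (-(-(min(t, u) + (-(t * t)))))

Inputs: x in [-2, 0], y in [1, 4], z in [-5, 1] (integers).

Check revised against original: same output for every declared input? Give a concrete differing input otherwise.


Reading the diff, among the changes: arithmetic usage differs.
As a probe, take x=0, y=1, z=-1: original runs t := 1 | u := 1 | (min((-z), (3 * z)) == (u + u)): false | z := -4 | v := 0 | iter j=-1: | v := 1 | iter j=0: | v := 2 | iter j=1: | v := 3 | iter j=2: | v := 4 | v := 8 | result 0; revised runs t := 1 | u := 1 | (min((-z), (3 * z)) == (u + u)): false | z := -4 | v := 0 | iter j=-1: | v := 1 | iter j=0: | v := 2 | iter j=1: | v := 3 | iter j=2: | v := 4 | v := 8 | result 0; both end at 0.
Checked all 84 inputs in the declared domain: the outputs agree on every one.
verdict: equivalent


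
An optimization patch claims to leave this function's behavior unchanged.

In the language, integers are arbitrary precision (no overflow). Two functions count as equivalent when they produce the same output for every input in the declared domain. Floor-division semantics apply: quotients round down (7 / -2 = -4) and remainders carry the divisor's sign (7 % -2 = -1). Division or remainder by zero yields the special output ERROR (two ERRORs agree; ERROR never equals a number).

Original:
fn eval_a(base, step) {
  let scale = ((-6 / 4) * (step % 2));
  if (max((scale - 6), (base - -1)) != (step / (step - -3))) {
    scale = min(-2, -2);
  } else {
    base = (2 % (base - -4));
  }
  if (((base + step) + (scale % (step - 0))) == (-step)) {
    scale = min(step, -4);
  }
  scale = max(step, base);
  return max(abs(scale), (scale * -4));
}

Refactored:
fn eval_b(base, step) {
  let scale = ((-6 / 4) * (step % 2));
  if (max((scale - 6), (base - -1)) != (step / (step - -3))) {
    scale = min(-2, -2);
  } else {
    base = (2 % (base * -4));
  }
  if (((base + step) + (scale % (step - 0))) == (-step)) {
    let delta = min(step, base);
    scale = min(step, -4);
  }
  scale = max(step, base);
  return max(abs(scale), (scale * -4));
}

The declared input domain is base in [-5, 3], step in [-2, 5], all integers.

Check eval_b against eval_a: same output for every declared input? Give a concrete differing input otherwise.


These are not equivalent — on base=-3, step=-2 the outputs split (0 vs 2).
eval_a: scale := 0 | (max((scale - 6), (base - -1)) != (step / (step - -3))): false | base := 0 | (((base + step) + (scale % (step - 0))) == (-step)): false | scale := 0 | result 0
eval_b: scale := 0 | (max((scale - 6), (base - -1)) != (step / (step - -3))): false | base := 2 | (((base + step) + (scale % (step - 0))) == (-step)): false | scale := 2 | result 2
verdict: not equivalent; witness: base=-3, step=-2


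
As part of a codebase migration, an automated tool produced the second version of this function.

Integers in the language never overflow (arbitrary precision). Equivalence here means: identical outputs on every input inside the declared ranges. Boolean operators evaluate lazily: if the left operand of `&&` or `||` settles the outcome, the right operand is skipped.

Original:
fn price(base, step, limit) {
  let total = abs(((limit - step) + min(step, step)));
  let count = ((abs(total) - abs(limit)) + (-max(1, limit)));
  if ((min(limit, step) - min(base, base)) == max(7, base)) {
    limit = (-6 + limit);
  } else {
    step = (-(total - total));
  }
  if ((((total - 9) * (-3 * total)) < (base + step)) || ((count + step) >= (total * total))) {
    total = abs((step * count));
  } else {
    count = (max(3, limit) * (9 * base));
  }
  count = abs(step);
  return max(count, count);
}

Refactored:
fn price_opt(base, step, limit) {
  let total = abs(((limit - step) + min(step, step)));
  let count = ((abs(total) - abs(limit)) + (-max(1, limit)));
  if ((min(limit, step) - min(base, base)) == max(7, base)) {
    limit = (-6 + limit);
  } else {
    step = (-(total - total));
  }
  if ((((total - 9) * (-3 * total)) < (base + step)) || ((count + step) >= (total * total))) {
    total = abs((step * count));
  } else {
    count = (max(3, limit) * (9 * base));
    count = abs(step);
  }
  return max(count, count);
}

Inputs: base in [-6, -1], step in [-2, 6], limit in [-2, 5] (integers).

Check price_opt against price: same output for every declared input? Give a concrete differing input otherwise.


Evaluate both at base=-6, step=2, limit=1.
price: total = 1; count = -1; ((min(limit, step) - min(base, base)) == max(7, base)) -> true; limit = -5; ((((total - 9) * (-3 * total)) < (base + step)) || ((count + step) >= (total * total))) -> true; total = 2; count = 2; return 2
price_opt: total = 1; count = -1; ((min(limit, step) - min(base, base)) == max(7, base)) -> true; limit = -5; ((((total - 9) * (-3 * total)) < (base + step)) || ((count + step) >= (total * total))) -> true; total = 2; return -1
2 vs -1 — the two versions disagree here.
verdict: not equivalent; witness: base=-6, step=2, limit=1


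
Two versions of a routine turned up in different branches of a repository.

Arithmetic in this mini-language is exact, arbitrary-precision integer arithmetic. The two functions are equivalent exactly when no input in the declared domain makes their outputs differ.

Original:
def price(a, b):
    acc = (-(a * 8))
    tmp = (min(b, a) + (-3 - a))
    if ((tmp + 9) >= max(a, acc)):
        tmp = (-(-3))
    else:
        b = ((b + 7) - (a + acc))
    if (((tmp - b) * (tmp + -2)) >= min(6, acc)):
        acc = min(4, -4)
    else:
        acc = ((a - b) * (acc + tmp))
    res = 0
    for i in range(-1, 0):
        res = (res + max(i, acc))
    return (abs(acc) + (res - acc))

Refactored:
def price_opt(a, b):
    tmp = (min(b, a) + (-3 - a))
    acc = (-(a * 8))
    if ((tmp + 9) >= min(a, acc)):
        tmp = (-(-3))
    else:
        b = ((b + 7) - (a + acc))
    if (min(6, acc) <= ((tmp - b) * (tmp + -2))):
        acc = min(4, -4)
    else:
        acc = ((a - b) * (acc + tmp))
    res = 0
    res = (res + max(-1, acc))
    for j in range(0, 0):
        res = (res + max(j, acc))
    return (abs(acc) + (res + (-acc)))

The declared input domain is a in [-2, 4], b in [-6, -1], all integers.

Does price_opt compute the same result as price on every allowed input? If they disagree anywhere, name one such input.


Not equivalent: a=-2, b=-6 separates them (99 vs 7).
price: acc := 16 | tmp := -7 | ((tmp + 9) >= max(a, acc)): false | b := -13 | (((tmp - b) * (tmp + -2)) >= min(6, acc)): false | acc := 99 | res := 0 | iter i=-1: | res := 99 | result 99
price_opt: tmp := -7 | acc := 16 | ((tmp + 9) >= min(a, acc)): true | tmp := 3 | (min(6, acc) <= ((tmp - b) * (tmp + -2))): true | acc := -4 | res := 0 | res := -1 | loop over j: empty range | result 7
verdict: not equivalent; witness: a=-2, b=-6


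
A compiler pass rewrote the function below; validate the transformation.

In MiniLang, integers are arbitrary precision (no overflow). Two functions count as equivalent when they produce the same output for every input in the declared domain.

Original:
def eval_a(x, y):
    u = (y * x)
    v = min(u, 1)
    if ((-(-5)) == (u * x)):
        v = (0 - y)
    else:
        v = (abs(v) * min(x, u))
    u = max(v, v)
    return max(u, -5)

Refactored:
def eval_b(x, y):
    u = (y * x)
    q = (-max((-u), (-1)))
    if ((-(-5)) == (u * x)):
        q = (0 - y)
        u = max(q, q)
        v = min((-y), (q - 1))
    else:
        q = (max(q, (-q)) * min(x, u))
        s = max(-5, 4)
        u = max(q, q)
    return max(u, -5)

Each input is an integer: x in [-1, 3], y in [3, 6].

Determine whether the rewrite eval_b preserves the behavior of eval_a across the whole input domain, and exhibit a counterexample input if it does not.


Side by side, the visible changes include: constant usage differs, and arithmetic usage differs, and local variable names differ, and min/max/abs usage differs, and statement counts differ.
As a probe, take x=0, y=5: eval_a runs u := 0 | v := 0 | ((-(-5)) == (u * x)): false | v := 0 | u := 0 | result 0; eval_b runs u := 0 | q := 0 | ((-(-5)) == (u * x)): false | q := 0 | s := 4 | u := 0 | result 0; both end at 0.
Checked all 20 inputs in the declared domain: the outputs agree on every one.
verdict: equivalent


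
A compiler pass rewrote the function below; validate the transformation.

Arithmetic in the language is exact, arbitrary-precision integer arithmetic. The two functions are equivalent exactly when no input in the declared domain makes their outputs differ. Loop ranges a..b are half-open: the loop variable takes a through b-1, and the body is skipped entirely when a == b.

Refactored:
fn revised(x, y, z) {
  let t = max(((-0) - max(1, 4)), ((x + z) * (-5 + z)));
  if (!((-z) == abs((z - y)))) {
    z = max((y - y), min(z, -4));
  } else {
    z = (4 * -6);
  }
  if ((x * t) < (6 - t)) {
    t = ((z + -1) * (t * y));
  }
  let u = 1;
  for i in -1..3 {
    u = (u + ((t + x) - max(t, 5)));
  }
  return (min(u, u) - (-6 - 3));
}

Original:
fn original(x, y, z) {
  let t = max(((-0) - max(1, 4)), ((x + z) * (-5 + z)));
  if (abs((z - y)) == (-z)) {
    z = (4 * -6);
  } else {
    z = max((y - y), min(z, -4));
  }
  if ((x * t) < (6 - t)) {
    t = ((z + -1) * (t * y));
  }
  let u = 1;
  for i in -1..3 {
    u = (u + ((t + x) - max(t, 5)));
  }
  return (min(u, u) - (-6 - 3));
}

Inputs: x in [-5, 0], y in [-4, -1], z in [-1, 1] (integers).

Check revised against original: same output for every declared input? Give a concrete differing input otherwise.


Behavior is preserved: although boolean connective usage differs, the outputs never diverge.
As a probe, take x=-3, y=-2, z=-1: original runs t := 24 | (abs((z - y)) == (-z)): true | z := -24 | ((x * t) < (6 - t)): true | t := 1200 | u := 1 | iter i=-1: | u := -2 | iter i=0: | u := -5 | iter i=1: | u := -8 | iter i=2: | u := -11 | result -2; revised runs t := 24 | (!((-z) == abs((z - y)))): false | z := -24 | ((x * t) < (6 - t)): true | t := 1200 | u := 1 | iter i=-1: | u := -2 | iter i=0: | u := -5 | iter i=1: | u := -8 | iter i=2: | u := -11 | result -2; both end at -2.
Across all 72 domain points the two functions coincide.
verdict: equivalent


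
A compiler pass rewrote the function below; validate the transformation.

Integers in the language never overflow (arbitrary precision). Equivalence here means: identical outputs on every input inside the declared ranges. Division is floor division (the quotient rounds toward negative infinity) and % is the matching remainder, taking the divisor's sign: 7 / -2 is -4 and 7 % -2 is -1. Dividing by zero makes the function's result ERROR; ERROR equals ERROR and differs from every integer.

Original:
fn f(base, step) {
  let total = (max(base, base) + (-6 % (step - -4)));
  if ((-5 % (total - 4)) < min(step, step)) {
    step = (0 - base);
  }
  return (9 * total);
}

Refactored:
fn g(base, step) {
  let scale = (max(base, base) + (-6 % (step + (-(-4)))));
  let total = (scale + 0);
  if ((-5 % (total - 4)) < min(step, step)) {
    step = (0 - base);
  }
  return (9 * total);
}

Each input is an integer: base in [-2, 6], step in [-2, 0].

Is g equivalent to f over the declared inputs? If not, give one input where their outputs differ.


Behavior is preserved: although constant usage differs, plus local variable names differ, plus statement counts differ, plus arithmetic usage differs, the outputs never diverge.
Tracing base=1, step=-2: f: total := 1 | ((-5 % (total - 4)) < min(step, step)): false | result 9 | g: scale := 1 | total := 1 | ((-5 % (total - 4)) < min(step, step)): false | result 9 — matching result 9.
Across all 27 domain points the two functions coincide.
verdict: equivalent


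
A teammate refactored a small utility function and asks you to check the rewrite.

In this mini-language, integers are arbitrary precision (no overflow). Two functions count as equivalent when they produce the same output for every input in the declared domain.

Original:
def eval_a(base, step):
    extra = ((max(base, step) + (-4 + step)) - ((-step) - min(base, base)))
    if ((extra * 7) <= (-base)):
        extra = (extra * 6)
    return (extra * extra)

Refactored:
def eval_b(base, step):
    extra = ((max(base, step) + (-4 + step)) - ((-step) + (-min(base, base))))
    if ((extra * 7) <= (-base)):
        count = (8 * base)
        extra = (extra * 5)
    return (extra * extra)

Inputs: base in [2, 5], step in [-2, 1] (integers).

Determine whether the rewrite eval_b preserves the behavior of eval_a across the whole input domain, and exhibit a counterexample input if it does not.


Try base=2, step=-2.
eval_a: extra becomes -4; next ((extra * 7) <= (-base)) evaluates to true; next extra becomes -24; next final value 576
eval_b: extra becomes -4; next ((extra * 7) <= (-base)) evaluates to true; next count becomes 16; next extra becomes -20; next final value 400
576 vs 400 — the two versions disagree here.
verdict: not equivalent; witness: base=2, step=-2


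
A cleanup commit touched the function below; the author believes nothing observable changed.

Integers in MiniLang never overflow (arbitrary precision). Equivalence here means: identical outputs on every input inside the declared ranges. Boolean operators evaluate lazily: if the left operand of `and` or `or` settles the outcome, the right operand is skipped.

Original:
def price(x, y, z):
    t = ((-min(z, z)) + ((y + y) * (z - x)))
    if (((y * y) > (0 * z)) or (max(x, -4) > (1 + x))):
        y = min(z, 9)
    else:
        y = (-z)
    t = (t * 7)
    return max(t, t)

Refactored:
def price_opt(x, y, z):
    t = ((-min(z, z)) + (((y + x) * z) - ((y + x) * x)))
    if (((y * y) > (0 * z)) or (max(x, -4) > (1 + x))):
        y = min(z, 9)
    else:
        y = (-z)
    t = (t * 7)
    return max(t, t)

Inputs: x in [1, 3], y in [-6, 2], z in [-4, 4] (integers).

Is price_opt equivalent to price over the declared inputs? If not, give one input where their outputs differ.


Try x=1, y=-6, z=-4.
price: t becomes 64; next (((y * y) > (0 * z)) or (max(x, -4) > (1 + x))) evaluates to true; next y becomes -4; next t becomes 448; next final value 448
price_opt: t becomes 29; next (((y * y) > (0 * z)) or (max(x, -4) > (1 + x))) evaluates to true; next y becomes -4; next t becomes 203; next final value 203
448 against 203: the behavior changed.
verdict: not equivalent; witness: x=1, y=-6, z=-4


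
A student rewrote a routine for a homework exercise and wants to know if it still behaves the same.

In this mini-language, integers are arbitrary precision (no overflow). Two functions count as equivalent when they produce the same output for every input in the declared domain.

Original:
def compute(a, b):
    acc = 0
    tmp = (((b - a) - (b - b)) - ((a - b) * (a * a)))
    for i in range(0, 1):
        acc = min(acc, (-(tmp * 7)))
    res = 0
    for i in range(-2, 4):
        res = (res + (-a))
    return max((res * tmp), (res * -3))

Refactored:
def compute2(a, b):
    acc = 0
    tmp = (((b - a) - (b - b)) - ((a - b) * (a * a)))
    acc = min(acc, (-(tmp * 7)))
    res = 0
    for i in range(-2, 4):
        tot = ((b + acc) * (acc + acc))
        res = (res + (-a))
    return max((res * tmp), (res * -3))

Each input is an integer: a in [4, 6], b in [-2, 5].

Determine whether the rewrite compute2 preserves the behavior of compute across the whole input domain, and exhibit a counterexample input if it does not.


Behavior is preserved: although loop structure differs; also local variable names differ; also arithmetic usage differs, the outputs never diverge.
Tracing a=5, b=2: compute: acc = 0; tmp = -78; [i=0]; acc = 0; res = 0; [i=-2]; res = -5; [i=-1]; res = -10; [i=0]; res = -15; [i=1]; res = -20; [i=2]; res = -25; [i=3]; res = -30; return 2340 | compute2: acc = 0; tmp = -78; acc = 0; res = 0; [i=-2]; tot = 0; res = -5; [i=-1]; tot = 0; res = -10; [i=0]; tot = 0; res = -15; [i=1]; tot = 0; res = -20; [i=2]; tot = 0; res = -25; [i=3]; tot = 0; res = -30; return 2340 — matching result 2340.
Checked all 24 inputs in the declared domain: the outputs agree on every one.
verdict: equivalent


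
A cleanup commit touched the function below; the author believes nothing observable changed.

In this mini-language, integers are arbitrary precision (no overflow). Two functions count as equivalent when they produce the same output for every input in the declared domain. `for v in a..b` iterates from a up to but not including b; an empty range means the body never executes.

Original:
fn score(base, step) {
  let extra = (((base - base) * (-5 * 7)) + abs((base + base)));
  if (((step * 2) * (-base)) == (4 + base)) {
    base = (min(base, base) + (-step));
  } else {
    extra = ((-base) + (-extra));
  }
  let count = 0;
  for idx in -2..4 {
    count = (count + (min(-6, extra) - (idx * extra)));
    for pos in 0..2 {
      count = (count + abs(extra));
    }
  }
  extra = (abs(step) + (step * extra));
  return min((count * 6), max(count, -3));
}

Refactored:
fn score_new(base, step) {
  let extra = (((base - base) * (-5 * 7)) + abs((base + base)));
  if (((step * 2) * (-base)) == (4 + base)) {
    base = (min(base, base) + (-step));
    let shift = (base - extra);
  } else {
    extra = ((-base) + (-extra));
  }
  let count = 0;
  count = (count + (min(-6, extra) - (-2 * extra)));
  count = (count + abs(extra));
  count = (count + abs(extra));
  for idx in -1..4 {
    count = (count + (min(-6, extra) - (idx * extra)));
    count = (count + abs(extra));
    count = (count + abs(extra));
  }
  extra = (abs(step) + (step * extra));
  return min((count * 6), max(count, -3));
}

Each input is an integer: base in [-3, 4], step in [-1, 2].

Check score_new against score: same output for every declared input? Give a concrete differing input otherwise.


Side by side, the visible changes include: arithmetic usage differs; min/max/abs usage differs; constant usage differs; loop structure differs; local variable names differ; statement counts differ.
Tracing base=-3, step=1: score: extra becomes 6; next (((step * 2) * (-base)) == (4 + base)) evaluates to false; next extra becomes -3; next count becomes 0; next at idx=-2:; next count becomes -12; next at pos=0:; next count becomes -9; next at pos=1:; next count becomes -6; next at idx=-1:; next count becomes -15; next at pos=0:; next count becomes -12; next at pos=1:; next count becomes -9; next at idx=0:; next count becomes -15; next at pos=0:; next count becomes -12; next at pos=1:; next count becomes -9; next at idx=1:; next count becomes -12; next at pos=0:; next count becomes -9; next at pos=1:; next count becomes -6; next at idx=2:; next count becomes -6; next at pos=0:; next count becomes -3; next at pos=1:; next count becomes 0; next at idx=3:; next count becomes 3; next at pos=0:; next count becomes 6; next at pos=1:; next count becomes 9; next extra becomes -2; next final value 9 | score_new: extra becomes 6; next (((step * 2) * (-base)) == (4 + base)) evaluates to false; next extra becomes -3; next count becomes 0; next count becomes -12; next count becomes -9; next count becomes -6; next at idx=-1:; next count becomes -15; next count becomes -12; next count becomes -9; next at idx=0:; next count becomes -15; next count becomes -12; next count becomes -9; next at idx=1:; next count becomes -12; next count becomes -9; next count becomes -6; next at idx=2:; next count becomes -6; next count becomes -3; next count becomes 0; next at idx=3:; next count becomes 3; next count becomes 6; next count becomes 9; next extra becomes -2; next final value 9 — matching result 9.
Every one of the 32 inputs gives matching results.
verdict: equivalent


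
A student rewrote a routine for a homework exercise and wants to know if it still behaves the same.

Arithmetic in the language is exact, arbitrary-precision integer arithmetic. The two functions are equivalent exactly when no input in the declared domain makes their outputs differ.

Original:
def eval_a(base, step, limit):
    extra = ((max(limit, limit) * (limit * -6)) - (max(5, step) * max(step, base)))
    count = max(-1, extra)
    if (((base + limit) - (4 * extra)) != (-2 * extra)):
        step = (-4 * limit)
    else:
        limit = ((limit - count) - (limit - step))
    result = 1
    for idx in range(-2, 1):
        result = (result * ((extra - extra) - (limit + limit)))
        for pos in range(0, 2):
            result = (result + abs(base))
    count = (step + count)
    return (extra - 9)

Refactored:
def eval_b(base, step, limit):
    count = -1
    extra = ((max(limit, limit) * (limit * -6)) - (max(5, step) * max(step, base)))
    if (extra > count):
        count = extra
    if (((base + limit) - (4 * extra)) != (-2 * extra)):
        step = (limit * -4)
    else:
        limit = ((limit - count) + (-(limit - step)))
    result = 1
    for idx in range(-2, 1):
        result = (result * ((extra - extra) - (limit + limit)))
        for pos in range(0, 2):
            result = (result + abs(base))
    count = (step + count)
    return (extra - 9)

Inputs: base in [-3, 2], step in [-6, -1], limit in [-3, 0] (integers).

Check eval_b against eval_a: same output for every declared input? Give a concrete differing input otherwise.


Reading the diff, among the changes: min/max/abs usage differs; and comparison usage differs; and branching structure differs; and arithmetic usage differs; and statement counts differ.
Spot check at base=-3, step=-2, limit=0 — eval_a: extra=10, then count=10, then (((base + limit) - (4 * extra)) != (-2 * extra)) is true, then step=0, then result=1, then (idx=-2), then result=0, then (pos=0), then result=3, then (pos=1), then result=6, then (idx=-1), then result=0, then (pos=0), then result=3, then (pos=1), then result=6, then (idx=0), then result=0, then (pos=0), then result=3, then (pos=1), then result=6, then count=10, then returns 1. eval_b: count=-1, then extra=10, then (extra > count) is true, then count=10, then (((base + limit) - (4 * extra)) != (-2 * extra)) is true, then step=0, then result=1, then (idx=-2), then result=0, then (pos=0), then result=3, then (pos=1), then result=6, then (idx=-1), then result=0, then (pos=0), then result=3, then (pos=1), then result=6, then (idx=0), then result=0, then (pos=0), then result=3, then (pos=1), then result=6, then count=10, then returns 1. Both give 1.
Every one of the 144 inputs gives matching results.
verdict: equivalent


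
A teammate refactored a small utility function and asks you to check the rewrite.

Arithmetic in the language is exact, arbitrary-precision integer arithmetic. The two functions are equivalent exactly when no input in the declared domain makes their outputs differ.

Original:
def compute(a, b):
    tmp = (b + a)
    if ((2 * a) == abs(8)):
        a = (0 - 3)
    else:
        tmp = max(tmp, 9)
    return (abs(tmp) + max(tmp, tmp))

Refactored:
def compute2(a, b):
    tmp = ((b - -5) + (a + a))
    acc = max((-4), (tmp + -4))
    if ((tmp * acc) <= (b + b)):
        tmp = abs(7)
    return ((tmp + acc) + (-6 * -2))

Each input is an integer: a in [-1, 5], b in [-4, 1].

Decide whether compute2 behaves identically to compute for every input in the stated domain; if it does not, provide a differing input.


Take a=-1, b=-4.
compute: tmp = -5; ((2 * a) == abs(8)) -> false; tmp = 9; return 18
compute2: tmp = -1; acc = -4; ((tmp * acc) <= (b + b)) -> false; return 7
18 != 7, so the rewrite changes behavior.
verdict: not equivalent; witness: a=-1, b=-4


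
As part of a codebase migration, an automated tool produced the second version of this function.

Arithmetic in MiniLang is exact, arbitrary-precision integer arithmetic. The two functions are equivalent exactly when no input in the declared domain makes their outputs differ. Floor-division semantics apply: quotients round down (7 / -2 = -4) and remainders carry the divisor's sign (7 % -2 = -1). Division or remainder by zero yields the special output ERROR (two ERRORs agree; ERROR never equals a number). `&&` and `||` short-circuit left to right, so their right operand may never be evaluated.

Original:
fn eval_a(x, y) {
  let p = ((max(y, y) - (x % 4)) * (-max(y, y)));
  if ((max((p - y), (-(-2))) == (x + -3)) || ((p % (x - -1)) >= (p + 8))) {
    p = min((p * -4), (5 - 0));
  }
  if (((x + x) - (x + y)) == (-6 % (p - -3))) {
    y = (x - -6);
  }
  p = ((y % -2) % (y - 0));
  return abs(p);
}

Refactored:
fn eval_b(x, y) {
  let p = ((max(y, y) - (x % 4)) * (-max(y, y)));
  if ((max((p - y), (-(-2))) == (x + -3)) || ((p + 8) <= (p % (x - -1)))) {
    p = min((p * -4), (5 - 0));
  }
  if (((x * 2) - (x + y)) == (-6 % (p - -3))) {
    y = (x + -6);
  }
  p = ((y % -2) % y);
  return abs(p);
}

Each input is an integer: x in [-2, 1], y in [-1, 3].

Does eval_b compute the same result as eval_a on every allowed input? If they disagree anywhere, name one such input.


Consider the input x=1, y=1.
eval_a: p = 0; ((max((p - y), (-(-2))) == (x + -3)) || ((p % (x - -1)) >= (p + 8))) -> false; (((x + x) - (x + y)) == (-6 % (p - -3))) -> true; y = 7; p = 6; return 6
eval_b: p = 0; ((max((p - y), (-(-2))) == (x + -3)) || ((p + 8) <= (p % (x - -1)))) -> false; (((x * 2) - (x + y)) == (-6 % (p - -3))) -> true; y = -5; p = -1; return 1
6 != 1, so the rewrite changes behavior.
verdict: not equivalent; witness: x=1, y=1


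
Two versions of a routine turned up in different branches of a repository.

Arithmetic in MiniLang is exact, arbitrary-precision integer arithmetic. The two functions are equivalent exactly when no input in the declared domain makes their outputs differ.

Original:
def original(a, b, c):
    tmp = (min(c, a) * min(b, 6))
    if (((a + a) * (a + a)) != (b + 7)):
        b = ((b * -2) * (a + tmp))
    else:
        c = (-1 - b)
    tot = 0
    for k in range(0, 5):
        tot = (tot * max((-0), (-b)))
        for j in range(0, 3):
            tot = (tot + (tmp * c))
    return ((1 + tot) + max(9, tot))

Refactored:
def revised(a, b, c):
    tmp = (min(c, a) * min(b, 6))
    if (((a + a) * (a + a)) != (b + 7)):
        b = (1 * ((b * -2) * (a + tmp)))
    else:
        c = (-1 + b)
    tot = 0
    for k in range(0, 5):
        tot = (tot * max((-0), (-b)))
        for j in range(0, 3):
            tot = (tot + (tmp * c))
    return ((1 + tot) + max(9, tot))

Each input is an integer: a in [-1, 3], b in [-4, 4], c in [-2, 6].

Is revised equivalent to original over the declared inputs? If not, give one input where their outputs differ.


Consider the input a=-1, b=-3, c=-2.
original: tmp becomes 6; next (((a + a) * (a + a)) != (b + 7)) evaluates to false; next c becomes 2; next tot becomes 0; next at k=0:; next tot becomes 0; next at j=0:; next tot becomes 12; next at j=1:; next tot becomes 24; next at j=2:; next tot becomes 36; next at k=1:; next tot becomes 108; next at j=0:; next tot becomes 120; next at j=1:; next tot becomes 132; next at j=2:; next tot becomes 144; next at k=2:; next tot becomes 432; next at j=0:; next tot becomes 444; next at j=1:; next tot becomes 456; next at j=2:; next tot becomes 468; next at k=3:; next tot becomes 1404; next at j=0:; next tot becomes 1416; next at j=1:; next tot becomes 1428; next at j=2:; next tot becomes 1440; next at k=4:; next tot becomes 4320; next at j=0:; next tot becomes 4332; next at j=1:; next tot becomes 4344; next at j=2:; next tot becomes 4356; next final value 8713
revised: tmp becomes 6; next (((a + a) * (a + a)) != (b + 7)) evaluates to false; next c becomes -4; next tot becomes 0; next at k=0:; next tot becomes 0; next at j=0:; next tot becomes -24; next at j=1:; next tot becomes -48; next at j=2:; next tot becomes -72; next at k=1:; next tot becomes -216; next at j=0:; next tot becomes -240; next at j=1:; next tot becomes -264; next at j=2:; next tot becomes -288; next at k=2:; next tot becomes -864; next at j=0:; next tot becomes -888; next at j=1:; next tot becomes -912; next at j=2:; next tot becomes -936; next at k=3:; next tot becomes -2808; next at j=0:; next tot becomes -2832; next at j=1:; next tot becomes -2856; next at j=2:; next tot becomes -2880; next at k=4:; next tot becomes -8640; next at j=0:; next tot becomes -8664; next at j=1:; next tot becomes -8688; next at j=2:; next tot becomes -8712; next final value -8702
8713 vs -8702 — the two versions disagree here.
verdict: not equivalent; witness: a=-1, b=-3, c=-2


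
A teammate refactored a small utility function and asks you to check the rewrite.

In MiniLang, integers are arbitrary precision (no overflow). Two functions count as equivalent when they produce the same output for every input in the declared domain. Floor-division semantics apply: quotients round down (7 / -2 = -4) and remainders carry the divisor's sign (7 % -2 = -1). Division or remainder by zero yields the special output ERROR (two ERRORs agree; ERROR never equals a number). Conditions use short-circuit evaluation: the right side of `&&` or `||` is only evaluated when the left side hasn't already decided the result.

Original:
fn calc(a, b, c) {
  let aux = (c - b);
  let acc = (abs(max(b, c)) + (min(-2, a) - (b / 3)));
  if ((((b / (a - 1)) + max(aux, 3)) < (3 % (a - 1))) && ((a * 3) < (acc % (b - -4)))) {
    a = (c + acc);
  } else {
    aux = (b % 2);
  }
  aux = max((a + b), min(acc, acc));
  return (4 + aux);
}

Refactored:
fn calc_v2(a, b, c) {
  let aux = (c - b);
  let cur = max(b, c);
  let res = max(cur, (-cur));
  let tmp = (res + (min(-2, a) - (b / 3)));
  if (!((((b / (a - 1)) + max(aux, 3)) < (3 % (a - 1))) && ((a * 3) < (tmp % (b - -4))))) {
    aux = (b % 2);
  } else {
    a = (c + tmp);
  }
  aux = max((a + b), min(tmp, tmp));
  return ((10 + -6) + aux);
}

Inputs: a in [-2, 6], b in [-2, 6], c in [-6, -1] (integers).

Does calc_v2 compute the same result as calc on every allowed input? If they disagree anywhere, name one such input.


Although local variable names differ; also min/max/abs usage differs; also arithmetic usage differs; also boolean connective usage differs; also constant usage differs; also statement counts differ, 486/486 inputs agree.
verdict: equivalent


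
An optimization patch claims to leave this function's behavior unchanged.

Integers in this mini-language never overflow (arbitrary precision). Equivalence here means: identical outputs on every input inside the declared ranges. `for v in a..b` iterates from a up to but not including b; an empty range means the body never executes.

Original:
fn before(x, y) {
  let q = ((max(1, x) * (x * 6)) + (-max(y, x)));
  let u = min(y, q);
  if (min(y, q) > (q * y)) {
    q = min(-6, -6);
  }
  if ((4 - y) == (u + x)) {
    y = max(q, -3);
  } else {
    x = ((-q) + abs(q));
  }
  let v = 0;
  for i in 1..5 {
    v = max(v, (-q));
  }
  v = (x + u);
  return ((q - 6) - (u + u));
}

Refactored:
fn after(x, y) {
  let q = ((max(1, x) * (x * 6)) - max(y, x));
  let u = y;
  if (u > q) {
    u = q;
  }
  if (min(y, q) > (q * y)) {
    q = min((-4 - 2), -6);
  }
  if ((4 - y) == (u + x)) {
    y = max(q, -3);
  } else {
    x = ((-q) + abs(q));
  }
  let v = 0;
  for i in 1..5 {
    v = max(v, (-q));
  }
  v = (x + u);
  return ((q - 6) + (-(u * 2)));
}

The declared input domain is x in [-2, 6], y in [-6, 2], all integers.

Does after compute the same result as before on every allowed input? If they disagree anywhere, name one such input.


Changes here: constant usage differs; also branching structure differs; also arithmetic usage differs; also min/max/abs usage differs; also comparison usage differs; also statement counts differ; the full 81-point sweep finds no disagreement.
verdict: equivalent


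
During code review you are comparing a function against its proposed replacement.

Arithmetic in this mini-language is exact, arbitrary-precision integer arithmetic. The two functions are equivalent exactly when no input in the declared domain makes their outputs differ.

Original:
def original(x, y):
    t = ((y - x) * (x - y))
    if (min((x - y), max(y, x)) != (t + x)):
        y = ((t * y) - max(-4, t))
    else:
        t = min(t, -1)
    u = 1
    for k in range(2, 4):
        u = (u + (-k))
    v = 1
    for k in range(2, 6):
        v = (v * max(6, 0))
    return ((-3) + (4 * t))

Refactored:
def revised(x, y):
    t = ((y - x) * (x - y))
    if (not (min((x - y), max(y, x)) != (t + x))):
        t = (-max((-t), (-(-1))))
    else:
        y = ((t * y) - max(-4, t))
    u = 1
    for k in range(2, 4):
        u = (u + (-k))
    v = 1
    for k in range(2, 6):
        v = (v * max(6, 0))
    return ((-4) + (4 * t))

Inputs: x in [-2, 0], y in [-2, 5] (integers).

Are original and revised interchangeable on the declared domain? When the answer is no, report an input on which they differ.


Run the pair on x=-2, y=-2.
original: t = 0; (min((x - y), max(y, x)) != (t + x)) -> false; t = -1; u = 1; [k=2]; u = -1; [k=3]; u = -4; v = 1; [k=2]; v = 6; [k=3]; v = 36; [k=4]; v = 216; [k=5]; v = 1296; return -7
revised: t = 0; (not (min((x - y), max(y, x)) != (t + x))) -> true; t = -1; u = 1; [k=2]; u = -1; [k=3]; u = -4; v = 1; [k=2]; v = 6; [k=3]; v = 36; [k=4]; v = 216; [k=5]; v = 1296; return -8
-7 against -8: the behavior changed.
verdict: not equivalent; witness: x=-2, y=-2


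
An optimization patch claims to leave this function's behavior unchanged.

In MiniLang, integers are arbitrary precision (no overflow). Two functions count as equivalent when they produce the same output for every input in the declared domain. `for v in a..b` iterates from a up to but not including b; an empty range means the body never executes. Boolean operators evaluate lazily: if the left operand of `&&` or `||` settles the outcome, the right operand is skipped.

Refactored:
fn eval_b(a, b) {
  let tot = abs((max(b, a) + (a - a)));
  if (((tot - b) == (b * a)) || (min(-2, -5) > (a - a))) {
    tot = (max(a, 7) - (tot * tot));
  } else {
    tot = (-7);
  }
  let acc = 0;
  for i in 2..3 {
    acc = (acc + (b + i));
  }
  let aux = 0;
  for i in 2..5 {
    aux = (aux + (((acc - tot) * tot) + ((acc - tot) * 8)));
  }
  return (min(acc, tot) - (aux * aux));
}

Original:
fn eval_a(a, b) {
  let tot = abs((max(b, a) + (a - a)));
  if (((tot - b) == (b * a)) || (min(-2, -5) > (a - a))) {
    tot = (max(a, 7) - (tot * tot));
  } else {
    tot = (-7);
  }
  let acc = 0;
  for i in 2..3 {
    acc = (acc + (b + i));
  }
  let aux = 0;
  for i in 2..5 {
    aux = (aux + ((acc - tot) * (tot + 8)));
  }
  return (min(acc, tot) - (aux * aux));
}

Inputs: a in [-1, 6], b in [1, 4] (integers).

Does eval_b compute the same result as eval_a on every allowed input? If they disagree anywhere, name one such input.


Side by side, the visible changes include: arithmetic usage differs.
As a probe, take a=-1, b=3: eval_a runs tot becomes 3; next (((tot - b) == (b * a)) || (min(-2, -5) > (a - a))) evaluates to false; next tot becomes -7; next acc becomes 0; next at i=2:; next acc becomes 5; next aux becomes 0; next at i=2:; next aux becomes 12; next at i=3:; next aux becomes 24; next at i=4:; next aux becomes 36; next final value -1303; eval_b runs tot becomes 3; next (((tot - b) == (b * a)) || (min(-2, -5) > (a - a))) evaluates to false; next tot becomes -7; next acc becomes 0; next at i=2:; next acc becomes 5; next aux becomes 0; next at i=2:; next aux becomes 12; next at i=3:; next aux becomes 24; next at i=4:; next aux becomes 36; next final value -1303; both end at -1303.
An exhaustive pass over the 32 declared inputs shows identical outputs.
verdict: equivalent
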